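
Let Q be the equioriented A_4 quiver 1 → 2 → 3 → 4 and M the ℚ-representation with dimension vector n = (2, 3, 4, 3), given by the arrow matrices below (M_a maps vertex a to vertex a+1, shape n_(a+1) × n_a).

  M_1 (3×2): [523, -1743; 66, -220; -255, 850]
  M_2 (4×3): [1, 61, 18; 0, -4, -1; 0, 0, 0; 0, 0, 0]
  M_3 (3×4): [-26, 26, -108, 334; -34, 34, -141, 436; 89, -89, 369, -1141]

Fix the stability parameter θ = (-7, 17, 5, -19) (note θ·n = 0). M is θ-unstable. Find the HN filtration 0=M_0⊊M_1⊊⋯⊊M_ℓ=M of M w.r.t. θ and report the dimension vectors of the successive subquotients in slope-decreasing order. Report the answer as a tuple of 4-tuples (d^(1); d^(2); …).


Interval decomposition of M: I[1,3], I[1,4], I[2,2], I[3,3], I[3,4], I[4,4].
HN type (ℓ=6): μ^(1)=17; μ^(2)=11; μ^(3)=5; μ^(4)=1; μ^(5)=-7; μ^(6)=-19

((0, 1, 0, 0); (0, 1, 1, 0); (0, 0, 1, 0); (0, 1, 1, 1); (2, 0, 1, 1); (0, 0, 0, 1))


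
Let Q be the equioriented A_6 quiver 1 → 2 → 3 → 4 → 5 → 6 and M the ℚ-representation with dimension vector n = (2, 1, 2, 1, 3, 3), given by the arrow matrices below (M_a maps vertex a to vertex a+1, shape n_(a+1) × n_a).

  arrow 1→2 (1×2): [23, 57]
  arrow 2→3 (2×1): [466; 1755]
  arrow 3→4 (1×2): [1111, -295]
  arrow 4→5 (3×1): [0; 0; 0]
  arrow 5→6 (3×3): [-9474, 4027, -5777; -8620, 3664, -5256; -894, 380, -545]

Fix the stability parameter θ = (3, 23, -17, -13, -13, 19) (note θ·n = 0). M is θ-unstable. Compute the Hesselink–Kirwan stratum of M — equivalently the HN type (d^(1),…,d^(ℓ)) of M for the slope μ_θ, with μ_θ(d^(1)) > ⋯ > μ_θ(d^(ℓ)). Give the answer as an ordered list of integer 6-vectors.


Interval decomposition of M: I[1,1], I[1,4], I[3,3], I[5,6]^3.
HN type (ℓ=5): μ^(1)=19; μ^(2)=3; μ^(3)=-1; μ^(4)=-13; μ^(5)=-17

((0, 0, 0, 0, 0, 3); (1, 0, 0, 0, 0, 0); (1, 1, 1, 1, 0, 0); (0, 0, 0, 0, 3, 0); (0, 0, 1, 0, 0, 0))


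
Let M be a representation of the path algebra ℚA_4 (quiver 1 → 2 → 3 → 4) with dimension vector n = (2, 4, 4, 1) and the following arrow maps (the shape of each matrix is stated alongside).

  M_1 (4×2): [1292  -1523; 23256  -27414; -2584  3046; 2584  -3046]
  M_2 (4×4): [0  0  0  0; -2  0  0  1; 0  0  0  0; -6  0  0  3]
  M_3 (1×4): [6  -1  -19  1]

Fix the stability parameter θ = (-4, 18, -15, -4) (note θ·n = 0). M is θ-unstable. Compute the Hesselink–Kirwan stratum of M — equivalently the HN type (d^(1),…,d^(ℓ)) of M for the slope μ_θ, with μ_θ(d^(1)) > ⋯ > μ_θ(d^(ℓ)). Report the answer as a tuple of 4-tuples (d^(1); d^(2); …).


Barcode: M ≅ I[1,1], I[1,2], I[2,2]^2, I[2,4], I[3,3]^3. HN layers by μ_θ (4 steps, strictly decreasing):
  μ^(1)=18; μ^(2)=-1/3; μ^(3)=-4; μ^(4)=-15

((0, 3, 0, 0); (0, 1, 1, 1); (2, 0, 0, 0); (0, 0, 3, 0))


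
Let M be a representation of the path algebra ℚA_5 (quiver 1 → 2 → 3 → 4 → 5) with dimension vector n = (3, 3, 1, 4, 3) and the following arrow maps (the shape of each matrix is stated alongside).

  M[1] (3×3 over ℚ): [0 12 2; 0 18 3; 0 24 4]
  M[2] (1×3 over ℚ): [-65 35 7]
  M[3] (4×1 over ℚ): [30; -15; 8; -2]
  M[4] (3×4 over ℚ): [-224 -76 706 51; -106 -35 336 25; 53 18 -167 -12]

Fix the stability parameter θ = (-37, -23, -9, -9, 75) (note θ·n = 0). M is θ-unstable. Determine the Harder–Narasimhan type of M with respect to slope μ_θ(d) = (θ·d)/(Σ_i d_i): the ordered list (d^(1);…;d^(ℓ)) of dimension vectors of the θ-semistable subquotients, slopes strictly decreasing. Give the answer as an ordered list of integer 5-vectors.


Via rank(M_{q-1}∘⋯∘M_p): M ≅ I[1,1]^2, I[1,5], I[2,2]^2, I[4,4], I[4,5]^2.
μ_θ-semistable layers: μ^(1)=75; μ^(2)=-9; μ^(3)=-23; μ^(4)=-37

((0, 0, 0, 0, 3); (0, 0, 1, 4, 0); (0, 3, 0, 0, 0); (3, 0, 0, 0, 0))


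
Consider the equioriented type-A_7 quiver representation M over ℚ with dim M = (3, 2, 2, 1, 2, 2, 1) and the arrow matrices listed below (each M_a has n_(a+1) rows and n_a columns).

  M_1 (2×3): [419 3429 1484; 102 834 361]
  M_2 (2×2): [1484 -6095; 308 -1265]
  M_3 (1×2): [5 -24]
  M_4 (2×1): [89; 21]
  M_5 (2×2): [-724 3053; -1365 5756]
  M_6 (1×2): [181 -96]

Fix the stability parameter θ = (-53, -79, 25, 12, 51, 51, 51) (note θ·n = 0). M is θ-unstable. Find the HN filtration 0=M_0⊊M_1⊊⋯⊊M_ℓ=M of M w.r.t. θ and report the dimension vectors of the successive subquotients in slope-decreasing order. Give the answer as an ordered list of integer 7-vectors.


Interval decomposition of M: I[1,1], I[1,2], I[1,7], I[3,3], I[5,6].
HN type (ℓ=5): μ^(1)=51; μ^(2)=25; μ^(3)=37/2; μ^(4)=-53; μ^(5)=-66

((0, 0, 0, 0, 2, 2, 1); (0, 0, 1, 0, 0, 0, 0); (0, 0, 1, 1, 0, 0, 0); (1, 0, 0, 0, 0, 0, 0); (2, 2, 0, 0, 0, 0, 0))


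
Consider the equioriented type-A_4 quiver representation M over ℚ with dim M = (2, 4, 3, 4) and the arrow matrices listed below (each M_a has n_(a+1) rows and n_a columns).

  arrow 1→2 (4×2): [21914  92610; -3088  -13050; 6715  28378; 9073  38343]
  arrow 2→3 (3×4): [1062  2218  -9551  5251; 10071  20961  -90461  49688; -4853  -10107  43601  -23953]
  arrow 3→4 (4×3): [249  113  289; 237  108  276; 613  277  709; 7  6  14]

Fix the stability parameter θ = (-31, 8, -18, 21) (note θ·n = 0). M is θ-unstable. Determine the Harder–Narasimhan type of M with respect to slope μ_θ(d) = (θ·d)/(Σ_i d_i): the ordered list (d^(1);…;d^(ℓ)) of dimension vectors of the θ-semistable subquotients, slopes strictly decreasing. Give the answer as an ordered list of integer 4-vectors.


Interval decomposition of M: I[1,4]^2, I[2,2], I[2,3], I[4,4]^2.
HN type (ℓ=4): μ^(1)=21; μ^(2)=8; μ^(3)=-5; μ^(4)=-31

((0, 0, 0, 4); (0, 1, 0, 0); (0, 3, 3, 0); (2, 0, 0, 0))


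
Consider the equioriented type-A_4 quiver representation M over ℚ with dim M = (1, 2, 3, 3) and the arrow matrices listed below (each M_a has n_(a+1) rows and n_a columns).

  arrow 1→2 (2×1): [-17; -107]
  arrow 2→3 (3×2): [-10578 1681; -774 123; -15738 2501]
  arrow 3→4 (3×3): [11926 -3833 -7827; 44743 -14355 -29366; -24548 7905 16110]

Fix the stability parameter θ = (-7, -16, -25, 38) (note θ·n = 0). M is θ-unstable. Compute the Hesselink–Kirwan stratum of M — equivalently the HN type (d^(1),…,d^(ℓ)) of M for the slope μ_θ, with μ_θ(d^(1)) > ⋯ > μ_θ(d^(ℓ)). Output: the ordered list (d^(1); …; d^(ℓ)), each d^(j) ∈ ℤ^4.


Via rank(M_{q-1}∘⋯∘M_p): M ≅ I[1,4], I[2,2], I[3,4]^2.
μ_θ-semistable layers: μ^(1)=38; μ^(2)=-16; μ^(3)=-25

((0, 0, 0, 3); (1, 2, 1, 0); (0, 0, 2, 0))


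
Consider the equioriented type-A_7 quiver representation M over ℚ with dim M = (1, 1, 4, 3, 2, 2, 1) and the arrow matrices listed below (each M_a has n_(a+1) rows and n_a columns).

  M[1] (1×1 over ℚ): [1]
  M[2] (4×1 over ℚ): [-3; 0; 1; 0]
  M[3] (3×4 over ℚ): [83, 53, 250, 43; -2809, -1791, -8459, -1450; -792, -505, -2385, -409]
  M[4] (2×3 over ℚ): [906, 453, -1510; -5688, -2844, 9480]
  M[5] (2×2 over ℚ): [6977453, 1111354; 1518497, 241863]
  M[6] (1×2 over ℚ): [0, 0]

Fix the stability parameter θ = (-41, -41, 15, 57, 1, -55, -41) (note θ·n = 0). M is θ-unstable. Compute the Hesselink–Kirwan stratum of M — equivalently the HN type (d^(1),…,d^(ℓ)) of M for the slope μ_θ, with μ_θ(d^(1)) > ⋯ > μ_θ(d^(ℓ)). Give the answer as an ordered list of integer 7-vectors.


Via rank(M_{q-1}∘⋯∘M_p): M ≅ I[1,4], I[3,3], I[3,4], I[3,6], I[5,6], I[7,7].
μ_θ-semistable layers: μ^(1)=57; μ^(2)=15; μ^(3)=9/2; μ^(4)=-27; μ^(5)=-41

((0, 0, 0, 2, 0, 0, 0); (0, 0, 3, 0, 0, 0, 0); (0, 0, 1, 1, 1, 1, 0); (0, 0, 0, 0, 1, 1, 0); (1, 1, 0, 0, 0, 0, 1))


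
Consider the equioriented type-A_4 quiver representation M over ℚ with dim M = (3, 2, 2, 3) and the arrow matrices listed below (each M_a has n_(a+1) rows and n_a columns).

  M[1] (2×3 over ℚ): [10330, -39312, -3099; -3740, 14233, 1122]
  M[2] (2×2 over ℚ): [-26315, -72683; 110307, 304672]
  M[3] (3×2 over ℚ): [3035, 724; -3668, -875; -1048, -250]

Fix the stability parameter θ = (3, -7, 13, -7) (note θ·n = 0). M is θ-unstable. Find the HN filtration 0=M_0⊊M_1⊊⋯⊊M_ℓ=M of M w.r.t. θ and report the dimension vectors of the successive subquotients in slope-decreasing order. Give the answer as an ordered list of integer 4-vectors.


Interval decomposition of M: I[1,1], I[1,4]^2, I[4,4].
HN type (ℓ=3): μ^(1)=3; μ^(2)=-2; μ^(3)=-7

((1, 0, 2, 2); (2, 2, 0, 0); (0, 0, 0, 1))


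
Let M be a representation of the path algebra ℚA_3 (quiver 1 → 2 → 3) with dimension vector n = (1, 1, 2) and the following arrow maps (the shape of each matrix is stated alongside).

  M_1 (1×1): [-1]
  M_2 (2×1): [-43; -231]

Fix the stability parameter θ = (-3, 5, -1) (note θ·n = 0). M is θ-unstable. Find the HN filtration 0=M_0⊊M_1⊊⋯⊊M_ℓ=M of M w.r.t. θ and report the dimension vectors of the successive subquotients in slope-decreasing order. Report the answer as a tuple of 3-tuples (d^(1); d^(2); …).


Interval decomposition of M: I[1,3], I[3,3].
HN type (ℓ=3): μ^(1)=2; μ^(2)=-1; μ^(3)=-3

((0, 1, 1); (0, 0, 1); (1, 0, 0))


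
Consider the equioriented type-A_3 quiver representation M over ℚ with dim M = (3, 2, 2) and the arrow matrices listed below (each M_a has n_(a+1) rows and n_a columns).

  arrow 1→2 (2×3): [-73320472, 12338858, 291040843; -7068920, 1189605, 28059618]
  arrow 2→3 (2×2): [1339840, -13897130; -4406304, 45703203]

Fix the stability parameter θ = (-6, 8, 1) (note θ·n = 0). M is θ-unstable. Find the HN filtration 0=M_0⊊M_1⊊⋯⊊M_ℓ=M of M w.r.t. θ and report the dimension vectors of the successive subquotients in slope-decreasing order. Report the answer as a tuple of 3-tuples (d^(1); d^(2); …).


Interval decomposition of M: I[1,1], I[1,2], I[1,3], I[3,3].
HN type (ℓ=4): μ^(1)=8; μ^(2)=9/2; μ^(3)=1; μ^(4)=-6

((0, 1, 0); (0, 1, 1); (0, 0, 1); (3, 0, 0))


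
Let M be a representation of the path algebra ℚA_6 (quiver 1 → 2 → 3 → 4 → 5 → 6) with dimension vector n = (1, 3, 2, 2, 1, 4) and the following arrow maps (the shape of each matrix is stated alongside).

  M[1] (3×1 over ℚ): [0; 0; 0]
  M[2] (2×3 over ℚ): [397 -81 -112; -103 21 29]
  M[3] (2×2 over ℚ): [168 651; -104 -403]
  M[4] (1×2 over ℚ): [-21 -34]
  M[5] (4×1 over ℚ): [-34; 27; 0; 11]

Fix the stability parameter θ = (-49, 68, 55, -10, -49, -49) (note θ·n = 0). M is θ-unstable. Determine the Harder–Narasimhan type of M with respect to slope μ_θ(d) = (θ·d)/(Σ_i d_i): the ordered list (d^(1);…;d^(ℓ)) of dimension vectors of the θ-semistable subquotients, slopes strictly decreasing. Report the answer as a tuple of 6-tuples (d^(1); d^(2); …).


Barcode: M ≅ I[1,1], I[2,2], I[2,3], I[2,6], I[4,4], I[6,6]^3. HN layers by μ_θ (5 steps, strictly decreasing):
  μ^(1)=68; μ^(2)=123/2; μ^(3)=3; μ^(4)=-10; μ^(5)=-49

((0, 1, 0, 0, 0, 0); (0, 1, 1, 0, 0, 0); (0, 1, 1, 1, 1, 1); (0, 0, 0, 1, 0, 0); (1, 0, 0, 0, 0, 3))


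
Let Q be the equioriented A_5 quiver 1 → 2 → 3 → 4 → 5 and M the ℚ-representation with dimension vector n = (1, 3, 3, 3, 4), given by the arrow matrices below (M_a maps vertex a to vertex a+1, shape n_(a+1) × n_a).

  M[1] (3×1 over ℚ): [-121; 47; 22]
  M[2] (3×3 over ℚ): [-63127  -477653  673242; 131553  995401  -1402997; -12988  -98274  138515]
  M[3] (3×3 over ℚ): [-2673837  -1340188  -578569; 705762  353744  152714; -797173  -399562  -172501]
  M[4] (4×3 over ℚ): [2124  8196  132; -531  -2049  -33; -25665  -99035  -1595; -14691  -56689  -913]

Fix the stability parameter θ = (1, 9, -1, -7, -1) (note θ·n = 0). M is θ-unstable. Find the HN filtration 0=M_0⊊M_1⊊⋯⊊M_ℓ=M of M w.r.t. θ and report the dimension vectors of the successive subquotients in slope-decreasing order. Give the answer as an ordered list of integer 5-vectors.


Via rank(M_{q-1}∘⋯∘M_p): M ≅ I[1,2], I[2,3], I[2,4], I[3,5], I[4,4], I[5,5]^3.
μ_θ-semistable layers: μ^(1)=9; μ^(2)=4; μ^(3)=1; μ^(4)=1/3; μ^(5)=-1; μ^(6)=-4; μ^(7)=-7

((0, 1, 0, 0, 0); (0, 1, 1, 0, 0); (1, 0, 0, 0, 0); (0, 1, 1, 1, 0); (0, 0, 0, 0, 4); (0, 0, 1, 1, 0); (0, 0, 0, 1, 0))


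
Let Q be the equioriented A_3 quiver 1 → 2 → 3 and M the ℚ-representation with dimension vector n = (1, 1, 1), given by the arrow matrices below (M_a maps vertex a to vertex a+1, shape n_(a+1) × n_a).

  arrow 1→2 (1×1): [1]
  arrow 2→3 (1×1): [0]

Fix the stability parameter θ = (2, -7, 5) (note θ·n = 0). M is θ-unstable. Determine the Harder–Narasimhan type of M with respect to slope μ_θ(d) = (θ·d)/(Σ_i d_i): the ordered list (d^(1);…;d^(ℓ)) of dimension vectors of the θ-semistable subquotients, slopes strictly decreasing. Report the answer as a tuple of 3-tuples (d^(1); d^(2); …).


Barcode: M ≅ I[1,2], I[3,3]. HN layers by μ_θ (2 steps, strictly decreasing):
  μ^(1)=5; μ^(2)=-5/2

((0, 0, 1); (1, 1, 0))


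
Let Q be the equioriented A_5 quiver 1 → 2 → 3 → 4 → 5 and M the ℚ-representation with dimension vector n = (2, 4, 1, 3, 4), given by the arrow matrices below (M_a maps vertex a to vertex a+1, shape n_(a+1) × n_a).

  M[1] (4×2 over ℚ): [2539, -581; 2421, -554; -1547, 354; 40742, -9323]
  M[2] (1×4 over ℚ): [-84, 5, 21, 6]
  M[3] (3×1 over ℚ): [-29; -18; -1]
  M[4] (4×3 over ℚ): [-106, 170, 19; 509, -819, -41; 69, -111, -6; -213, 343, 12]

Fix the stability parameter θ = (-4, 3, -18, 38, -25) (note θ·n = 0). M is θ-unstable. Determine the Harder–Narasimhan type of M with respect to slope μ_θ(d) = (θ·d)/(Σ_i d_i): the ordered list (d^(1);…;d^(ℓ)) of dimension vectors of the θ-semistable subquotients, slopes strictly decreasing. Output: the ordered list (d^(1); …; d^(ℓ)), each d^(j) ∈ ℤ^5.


Barcode: M ≅ I[1,2], I[1,5], I[2,2]^2, I[4,4], I[4,5], I[5,5]^2. HN layers by μ_θ (6 steps, strictly decreasing):
  μ^(1)=38; μ^(2)=13/2; μ^(3)=3; μ^(4)=-4; μ^(5)=-19/3; μ^(6)=-25

((0, 0, 0, 1, 0); (0, 0, 0, 2, 2); (0, 3, 0, 0, 0); (1, 0, 0, 0, 0); (1, 1, 1, 0, 0); (0, 0, 0, 0, 2))


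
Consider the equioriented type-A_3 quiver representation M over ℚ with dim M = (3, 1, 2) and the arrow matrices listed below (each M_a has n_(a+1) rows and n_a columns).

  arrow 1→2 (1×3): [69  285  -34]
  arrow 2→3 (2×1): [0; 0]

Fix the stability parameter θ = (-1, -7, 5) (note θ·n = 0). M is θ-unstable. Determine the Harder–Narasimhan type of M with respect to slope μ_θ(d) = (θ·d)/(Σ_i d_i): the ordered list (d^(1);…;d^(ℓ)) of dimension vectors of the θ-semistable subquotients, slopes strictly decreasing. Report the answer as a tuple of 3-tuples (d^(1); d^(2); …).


Interval decomposition of M: I[1,1]^2, I[1,2], I[3,3]^2.
HN type (ℓ=3): μ^(1)=5; μ^(2)=-1; μ^(3)=-4

((0, 0, 2); (2, 0, 0); (1, 1, 0))


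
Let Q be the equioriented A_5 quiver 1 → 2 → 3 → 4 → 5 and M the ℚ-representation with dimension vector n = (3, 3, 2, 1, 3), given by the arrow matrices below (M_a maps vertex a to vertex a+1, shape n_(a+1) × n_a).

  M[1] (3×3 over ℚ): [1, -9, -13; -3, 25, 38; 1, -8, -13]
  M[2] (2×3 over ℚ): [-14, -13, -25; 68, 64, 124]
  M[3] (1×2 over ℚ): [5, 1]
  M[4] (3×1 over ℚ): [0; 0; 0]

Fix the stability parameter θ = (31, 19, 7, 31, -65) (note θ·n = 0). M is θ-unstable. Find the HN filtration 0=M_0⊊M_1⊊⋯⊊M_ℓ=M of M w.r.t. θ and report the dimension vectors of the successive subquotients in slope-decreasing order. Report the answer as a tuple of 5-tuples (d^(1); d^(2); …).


Interval decomposition of M: I[1,2], I[1,3], I[1,4], I[5,5]^3.
HN type (ℓ=4): μ^(1)=31; μ^(2)=25; μ^(3)=19; μ^(4)=-65

((0, 0, 0, 1, 0); (1, 1, 0, 0, 0); (2, 2, 2, 0, 0); (0, 0, 0, 0, 3))


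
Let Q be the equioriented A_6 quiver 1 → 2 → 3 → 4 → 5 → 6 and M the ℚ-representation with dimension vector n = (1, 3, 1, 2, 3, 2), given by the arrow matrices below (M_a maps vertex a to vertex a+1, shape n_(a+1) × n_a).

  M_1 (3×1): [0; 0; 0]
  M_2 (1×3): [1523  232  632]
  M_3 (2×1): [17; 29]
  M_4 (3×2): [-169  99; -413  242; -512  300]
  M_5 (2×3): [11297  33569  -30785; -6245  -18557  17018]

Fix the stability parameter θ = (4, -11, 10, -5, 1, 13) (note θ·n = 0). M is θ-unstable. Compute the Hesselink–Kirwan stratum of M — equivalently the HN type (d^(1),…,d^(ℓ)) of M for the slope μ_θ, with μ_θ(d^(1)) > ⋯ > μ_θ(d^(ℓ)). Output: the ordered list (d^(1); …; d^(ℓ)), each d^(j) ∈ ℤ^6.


Via rank(M_{q-1}∘⋯∘M_p): M ≅ I[1,1], I[2,2]^2, I[2,6], I[4,5], I[5,6].
μ_θ-semistable layers: μ^(1)=13; μ^(2)=4; μ^(3)=2; μ^(4)=1; μ^(5)=-5; μ^(6)=-11

((0, 0, 0, 0, 0, 2); (1, 0, 0, 0, 0, 0); (0, 0, 1, 1, 1, 0); (0, 0, 0, 0, 2, 0); (0, 0, 0, 1, 0, 0); (0, 3, 0, 0, 0, 0))


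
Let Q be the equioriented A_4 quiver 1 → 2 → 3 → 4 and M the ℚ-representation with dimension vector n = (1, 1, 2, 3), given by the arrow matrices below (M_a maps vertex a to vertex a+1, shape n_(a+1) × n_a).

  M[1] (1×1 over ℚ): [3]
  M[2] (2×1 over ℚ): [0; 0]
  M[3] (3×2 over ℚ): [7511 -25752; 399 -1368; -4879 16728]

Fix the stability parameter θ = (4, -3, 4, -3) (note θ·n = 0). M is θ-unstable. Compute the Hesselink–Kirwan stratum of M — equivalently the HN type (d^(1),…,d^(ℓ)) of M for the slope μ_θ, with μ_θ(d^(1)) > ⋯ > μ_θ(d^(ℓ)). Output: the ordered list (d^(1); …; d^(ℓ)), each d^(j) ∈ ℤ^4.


Interval decomposition of M: I[1,2], I[3,3], I[3,4], I[4,4]^2.
HN type (ℓ=3): μ^(1)=4; μ^(2)=1/2; μ^(3)=-3

((0, 0, 1, 0); (1, 1, 1, 1); (0, 0, 0, 2))


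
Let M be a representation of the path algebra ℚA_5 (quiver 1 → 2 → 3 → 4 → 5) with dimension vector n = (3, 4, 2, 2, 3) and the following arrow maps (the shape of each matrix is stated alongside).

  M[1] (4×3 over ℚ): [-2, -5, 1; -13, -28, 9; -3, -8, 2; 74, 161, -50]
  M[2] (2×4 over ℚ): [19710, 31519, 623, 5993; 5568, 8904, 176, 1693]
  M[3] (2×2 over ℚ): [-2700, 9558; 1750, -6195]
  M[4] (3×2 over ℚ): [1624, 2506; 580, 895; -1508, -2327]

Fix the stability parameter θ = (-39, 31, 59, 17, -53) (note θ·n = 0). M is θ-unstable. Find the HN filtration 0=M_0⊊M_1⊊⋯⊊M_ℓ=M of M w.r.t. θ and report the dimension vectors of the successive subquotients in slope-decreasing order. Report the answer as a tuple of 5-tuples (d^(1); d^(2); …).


Via rank(M_{q-1}∘⋯∘M_p): M ≅ I[1,2], I[1,3], I[1,5], I[2,2], I[4,4], I[5,5]^2.
μ_θ-semistable layers: μ^(1)=59; μ^(2)=31; μ^(3)=17; μ^(4)=27/2; μ^(5)=-39; μ^(6)=-53

((0, 0, 1, 0, 0); (0, 3, 0, 0, 0); (0, 0, 0, 1, 0); (0, 1, 1, 1, 1); (3, 0, 0, 0, 0); (0, 0, 0, 0, 2))


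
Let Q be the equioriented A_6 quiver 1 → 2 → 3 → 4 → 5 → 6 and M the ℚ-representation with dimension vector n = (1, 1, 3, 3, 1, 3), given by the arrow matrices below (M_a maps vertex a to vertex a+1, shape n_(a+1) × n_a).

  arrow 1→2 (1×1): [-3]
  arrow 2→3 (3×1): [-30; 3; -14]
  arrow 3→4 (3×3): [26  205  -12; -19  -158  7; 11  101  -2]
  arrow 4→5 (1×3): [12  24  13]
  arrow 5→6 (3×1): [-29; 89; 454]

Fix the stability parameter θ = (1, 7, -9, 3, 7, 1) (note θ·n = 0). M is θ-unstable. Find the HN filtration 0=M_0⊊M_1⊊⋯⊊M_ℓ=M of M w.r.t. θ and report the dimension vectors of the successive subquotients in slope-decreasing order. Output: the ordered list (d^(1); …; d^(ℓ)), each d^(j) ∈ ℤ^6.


Barcode: M ≅ I[1,6], I[3,4]^2, I[6,6]^2. HN layers by μ_θ (5 steps, strictly decreasing):
  μ^(1)=4; μ^(2)=3; μ^(3)=1; μ^(4)=-1/3; μ^(5)=-9

((0, 0, 0, 0, 1, 1); (0, 0, 0, 3, 0, 0); (0, 0, 0, 0, 0, 2); (1, 1, 1, 0, 0, 0); (0, 0, 2, 0, 0, 0))


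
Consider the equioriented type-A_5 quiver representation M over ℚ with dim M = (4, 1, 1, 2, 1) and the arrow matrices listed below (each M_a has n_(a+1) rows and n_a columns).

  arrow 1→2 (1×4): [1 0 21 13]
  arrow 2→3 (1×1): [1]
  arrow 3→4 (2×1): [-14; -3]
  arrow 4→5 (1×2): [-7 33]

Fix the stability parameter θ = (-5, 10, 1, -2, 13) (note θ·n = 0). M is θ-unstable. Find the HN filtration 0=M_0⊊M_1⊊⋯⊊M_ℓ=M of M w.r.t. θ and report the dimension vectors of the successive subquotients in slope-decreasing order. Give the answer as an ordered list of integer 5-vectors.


Interval decomposition of M: I[1,1]^3, I[1,5], I[4,4].
HN type (ℓ=4): μ^(1)=13; μ^(2)=3; μ^(3)=-2; μ^(4)=-5

((0, 0, 0, 0, 1); (0, 1, 1, 1, 0); (0, 0, 0, 1, 0); (4, 0, 0, 0, 0))


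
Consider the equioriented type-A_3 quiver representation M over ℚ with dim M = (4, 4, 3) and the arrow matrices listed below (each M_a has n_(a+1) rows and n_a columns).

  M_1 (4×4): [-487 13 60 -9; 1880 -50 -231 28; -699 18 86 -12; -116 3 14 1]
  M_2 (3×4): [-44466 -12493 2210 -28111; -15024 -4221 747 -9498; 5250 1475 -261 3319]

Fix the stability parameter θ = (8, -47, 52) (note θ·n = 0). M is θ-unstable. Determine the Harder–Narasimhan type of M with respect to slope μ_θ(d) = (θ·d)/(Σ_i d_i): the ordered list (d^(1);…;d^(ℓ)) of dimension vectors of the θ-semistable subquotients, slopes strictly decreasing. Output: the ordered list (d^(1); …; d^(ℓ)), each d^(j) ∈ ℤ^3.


Barcode: M ≅ I[1,2], I[1,3]^3. HN layers by μ_θ (2 steps, strictly decreasing):
  μ^(1)=52; μ^(2)=-39/2

((0, 0, 3); (4, 4, 0))


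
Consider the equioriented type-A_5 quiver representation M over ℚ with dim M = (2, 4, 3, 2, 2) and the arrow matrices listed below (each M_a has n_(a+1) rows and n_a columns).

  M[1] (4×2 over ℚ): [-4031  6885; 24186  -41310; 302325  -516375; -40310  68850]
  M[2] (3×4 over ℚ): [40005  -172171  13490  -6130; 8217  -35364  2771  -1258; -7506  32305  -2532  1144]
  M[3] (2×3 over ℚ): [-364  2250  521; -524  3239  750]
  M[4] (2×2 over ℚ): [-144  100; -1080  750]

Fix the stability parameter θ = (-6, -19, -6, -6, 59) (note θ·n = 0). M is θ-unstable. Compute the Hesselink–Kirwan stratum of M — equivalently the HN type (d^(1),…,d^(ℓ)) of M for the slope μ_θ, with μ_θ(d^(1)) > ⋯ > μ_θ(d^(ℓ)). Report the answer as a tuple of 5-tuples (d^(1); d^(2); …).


Barcode: M ≅ I[1,1], I[1,3], I[2,2], I[2,4], I[2,5], I[5,5]. HN layers by μ_θ (4 steps, strictly decreasing):
  μ^(1)=59; μ^(2)=-6; μ^(3)=-25/2; μ^(4)=-19

((0, 0, 0, 0, 2); (1, 0, 3, 2, 0); (1, 1, 0, 0, 0); (0, 3, 0, 0, 0))


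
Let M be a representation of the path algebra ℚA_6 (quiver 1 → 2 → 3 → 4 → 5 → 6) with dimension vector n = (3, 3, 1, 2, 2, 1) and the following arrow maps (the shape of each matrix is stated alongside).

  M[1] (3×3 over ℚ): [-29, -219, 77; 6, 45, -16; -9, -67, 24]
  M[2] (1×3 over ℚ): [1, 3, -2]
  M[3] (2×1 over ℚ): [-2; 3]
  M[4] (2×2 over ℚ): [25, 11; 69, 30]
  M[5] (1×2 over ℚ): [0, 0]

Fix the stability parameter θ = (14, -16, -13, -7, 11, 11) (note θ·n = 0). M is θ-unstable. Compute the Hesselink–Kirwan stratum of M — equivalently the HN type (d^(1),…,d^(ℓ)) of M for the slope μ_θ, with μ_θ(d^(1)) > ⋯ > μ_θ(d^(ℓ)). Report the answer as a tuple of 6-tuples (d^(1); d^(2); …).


Interval decomposition of M: I[1,2]^2, I[1,5], I[4,5], I[6,6].
HN type (ℓ=4): μ^(1)=11; μ^(2)=-1; μ^(3)=-11/2; μ^(4)=-7

((0, 0, 0, 0, 2, 1); (2, 2, 0, 0, 0, 0); (1, 1, 1, 1, 0, 0); (0, 0, 0, 1, 0, 0))


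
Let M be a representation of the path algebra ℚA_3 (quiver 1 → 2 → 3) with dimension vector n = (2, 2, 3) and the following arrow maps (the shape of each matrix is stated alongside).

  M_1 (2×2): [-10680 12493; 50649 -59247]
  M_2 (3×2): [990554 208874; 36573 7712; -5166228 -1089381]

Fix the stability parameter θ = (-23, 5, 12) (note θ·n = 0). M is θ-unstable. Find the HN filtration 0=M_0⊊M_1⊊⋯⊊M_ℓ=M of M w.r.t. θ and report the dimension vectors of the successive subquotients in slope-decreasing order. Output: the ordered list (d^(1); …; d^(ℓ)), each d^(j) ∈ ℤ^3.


Interval decomposition of M: I[1,3]^2, I[3,3].
HN type (ℓ=3): μ^(1)=12; μ^(2)=5; μ^(3)=-23

((0, 0, 3); (0, 2, 0); (2, 0, 0))


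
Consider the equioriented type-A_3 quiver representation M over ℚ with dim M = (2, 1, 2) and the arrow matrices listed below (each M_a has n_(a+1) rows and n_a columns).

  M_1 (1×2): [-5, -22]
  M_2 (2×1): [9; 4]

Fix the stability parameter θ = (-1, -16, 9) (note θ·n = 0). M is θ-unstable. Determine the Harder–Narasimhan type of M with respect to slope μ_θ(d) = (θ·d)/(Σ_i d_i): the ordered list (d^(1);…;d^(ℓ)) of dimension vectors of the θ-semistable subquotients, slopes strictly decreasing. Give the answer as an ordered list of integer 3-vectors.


Interval decomposition of M: I[1,1], I[1,3], I[3,3].
HN type (ℓ=3): μ^(1)=9; μ^(2)=-1; μ^(3)=-17/2

((0, 0, 2); (1, 0, 0); (1, 1, 0))


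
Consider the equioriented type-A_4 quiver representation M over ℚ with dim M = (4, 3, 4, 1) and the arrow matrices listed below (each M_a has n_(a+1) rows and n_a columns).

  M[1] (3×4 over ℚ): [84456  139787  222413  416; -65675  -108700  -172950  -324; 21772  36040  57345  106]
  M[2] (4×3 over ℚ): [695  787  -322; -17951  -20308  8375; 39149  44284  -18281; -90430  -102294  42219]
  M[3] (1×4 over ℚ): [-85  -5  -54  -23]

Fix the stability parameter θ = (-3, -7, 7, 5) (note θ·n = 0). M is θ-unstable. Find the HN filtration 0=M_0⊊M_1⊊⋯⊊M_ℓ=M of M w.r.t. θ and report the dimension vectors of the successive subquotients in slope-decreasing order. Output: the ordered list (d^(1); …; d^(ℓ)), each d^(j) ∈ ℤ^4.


Barcode: M ≅ I[1,1], I[1,3]^2, I[1,4], I[3,3]. HN layers by μ_θ (4 steps, strictly decreasing):
  μ^(1)=7; μ^(2)=6; μ^(3)=-3; μ^(4)=-5

((0, 0, 3, 0); (0, 0, 1, 1); (1, 0, 0, 0); (3, 3, 0, 0))


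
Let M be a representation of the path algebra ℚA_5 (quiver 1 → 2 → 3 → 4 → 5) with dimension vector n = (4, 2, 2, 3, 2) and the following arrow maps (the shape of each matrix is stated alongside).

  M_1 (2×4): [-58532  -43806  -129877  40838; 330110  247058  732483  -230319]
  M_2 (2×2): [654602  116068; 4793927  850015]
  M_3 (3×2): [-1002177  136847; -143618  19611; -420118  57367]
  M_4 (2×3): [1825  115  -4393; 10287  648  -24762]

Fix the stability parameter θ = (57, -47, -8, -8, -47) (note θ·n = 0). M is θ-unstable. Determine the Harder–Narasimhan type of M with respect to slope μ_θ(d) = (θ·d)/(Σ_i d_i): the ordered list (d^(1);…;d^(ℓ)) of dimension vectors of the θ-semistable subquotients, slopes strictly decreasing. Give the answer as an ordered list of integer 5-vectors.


Via rank(M_{q-1}∘⋯∘M_p): M ≅ I[1,1]^2, I[1,4], I[1,5], I[4,5].
μ_θ-semistable layers: μ^(1)=57; μ^(2)=-3/2; μ^(3)=-53/5; μ^(4)=-55/2

((2, 0, 0, 0, 0); (1, 1, 1, 1, 0); (1, 1, 1, 1, 1); (0, 0, 0, 1, 1))


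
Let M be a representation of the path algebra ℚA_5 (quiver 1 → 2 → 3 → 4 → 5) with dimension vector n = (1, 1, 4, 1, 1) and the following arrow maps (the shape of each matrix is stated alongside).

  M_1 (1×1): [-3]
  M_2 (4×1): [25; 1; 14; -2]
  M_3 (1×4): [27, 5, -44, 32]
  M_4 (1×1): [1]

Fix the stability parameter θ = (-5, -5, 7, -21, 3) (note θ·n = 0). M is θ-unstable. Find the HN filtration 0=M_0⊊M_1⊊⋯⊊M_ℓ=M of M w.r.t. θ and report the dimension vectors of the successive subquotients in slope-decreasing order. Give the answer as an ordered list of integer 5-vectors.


Interval decomposition of M: I[1,3], I[3,3]^2, I[3,5].
HN type (ℓ=4): μ^(1)=7; μ^(2)=3; μ^(3)=-5; μ^(4)=-7

((0, 0, 3, 0, 0); (0, 0, 0, 0, 1); (1, 1, 0, 0, 0); (0, 0, 1, 1, 0))


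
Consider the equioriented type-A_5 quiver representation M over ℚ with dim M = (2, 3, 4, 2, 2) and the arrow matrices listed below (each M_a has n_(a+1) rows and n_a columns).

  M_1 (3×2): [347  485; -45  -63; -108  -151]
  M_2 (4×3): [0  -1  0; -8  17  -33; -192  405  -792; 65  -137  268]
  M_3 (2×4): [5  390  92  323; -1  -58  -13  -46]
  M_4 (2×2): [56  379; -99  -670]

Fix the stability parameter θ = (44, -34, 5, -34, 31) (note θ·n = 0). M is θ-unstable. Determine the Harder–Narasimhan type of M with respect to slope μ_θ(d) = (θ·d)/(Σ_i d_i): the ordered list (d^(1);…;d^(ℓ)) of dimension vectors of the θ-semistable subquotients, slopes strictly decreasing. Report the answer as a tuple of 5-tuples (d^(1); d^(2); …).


Interval decomposition of M: I[1,5]^2, I[2,3], I[3,3].
HN type (ℓ=4): μ^(1)=31; μ^(2)=5; μ^(3)=-19/4; μ^(4)=-34

((0, 0, 0, 0, 2); (0, 0, 2, 0, 0); (2, 2, 2, 2, 0); (0, 1, 0, 0, 0))


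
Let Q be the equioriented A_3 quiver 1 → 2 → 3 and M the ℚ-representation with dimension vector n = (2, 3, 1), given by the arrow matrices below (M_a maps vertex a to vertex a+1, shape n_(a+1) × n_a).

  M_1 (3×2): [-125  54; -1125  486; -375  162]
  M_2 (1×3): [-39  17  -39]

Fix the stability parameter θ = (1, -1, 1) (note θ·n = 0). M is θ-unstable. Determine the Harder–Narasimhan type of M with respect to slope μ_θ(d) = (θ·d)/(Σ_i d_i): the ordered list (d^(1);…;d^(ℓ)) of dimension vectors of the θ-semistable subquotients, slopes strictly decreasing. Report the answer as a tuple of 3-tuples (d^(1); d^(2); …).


Via rank(M_{q-1}∘⋯∘M_p): M ≅ I[1,1], I[1,3], I[2,2]^2.
μ_θ-semistable layers: μ^(1)=1; μ^(2)=0; μ^(3)=-1

((1, 0, 1); (1, 1, 0); (0, 2, 0))


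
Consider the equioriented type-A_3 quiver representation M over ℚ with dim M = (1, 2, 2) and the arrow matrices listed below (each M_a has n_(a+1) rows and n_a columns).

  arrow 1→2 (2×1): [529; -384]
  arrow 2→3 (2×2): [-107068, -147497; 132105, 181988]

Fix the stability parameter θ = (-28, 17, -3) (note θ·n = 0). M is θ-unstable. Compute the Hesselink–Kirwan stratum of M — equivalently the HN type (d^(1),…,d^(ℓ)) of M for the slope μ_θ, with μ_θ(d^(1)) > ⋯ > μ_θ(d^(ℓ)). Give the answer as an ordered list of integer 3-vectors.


Barcode: M ≅ I[1,3], I[2,3]. HN layers by μ_θ (2 steps, strictly decreasing):
  μ^(1)=7; μ^(2)=-28

((0, 2, 2); (1, 0, 0))


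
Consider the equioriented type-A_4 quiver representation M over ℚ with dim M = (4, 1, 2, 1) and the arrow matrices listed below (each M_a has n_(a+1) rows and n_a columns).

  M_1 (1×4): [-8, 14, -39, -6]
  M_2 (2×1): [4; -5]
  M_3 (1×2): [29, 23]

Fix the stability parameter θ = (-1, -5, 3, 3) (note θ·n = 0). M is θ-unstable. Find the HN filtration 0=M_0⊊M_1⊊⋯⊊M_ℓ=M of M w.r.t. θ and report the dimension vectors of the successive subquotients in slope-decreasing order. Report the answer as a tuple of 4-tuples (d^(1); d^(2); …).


Interval decomposition of M: I[1,1]^3, I[1,4], I[3,3].
HN type (ℓ=3): μ^(1)=3; μ^(2)=-1; μ^(3)=-3

((0, 0, 2, 1); (3, 0, 0, 0); (1, 1, 0, 0))


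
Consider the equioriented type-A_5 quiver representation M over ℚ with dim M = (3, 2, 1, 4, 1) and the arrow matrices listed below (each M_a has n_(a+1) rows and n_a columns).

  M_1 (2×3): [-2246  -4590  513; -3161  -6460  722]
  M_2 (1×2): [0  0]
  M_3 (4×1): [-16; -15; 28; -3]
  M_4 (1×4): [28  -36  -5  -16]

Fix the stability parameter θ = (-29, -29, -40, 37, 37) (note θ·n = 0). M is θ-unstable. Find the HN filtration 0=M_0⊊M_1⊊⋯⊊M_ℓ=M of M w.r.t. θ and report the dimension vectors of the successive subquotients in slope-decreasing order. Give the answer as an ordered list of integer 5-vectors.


Interval decomposition of M: I[1,1], I[1,2]^2, I[3,4], I[4,4]^2, I[4,5].
HN type (ℓ=3): μ^(1)=37; μ^(2)=-29; μ^(3)=-40

((0, 0, 0, 4, 1); (3, 2, 0, 0, 0); (0, 0, 1, 0, 0))


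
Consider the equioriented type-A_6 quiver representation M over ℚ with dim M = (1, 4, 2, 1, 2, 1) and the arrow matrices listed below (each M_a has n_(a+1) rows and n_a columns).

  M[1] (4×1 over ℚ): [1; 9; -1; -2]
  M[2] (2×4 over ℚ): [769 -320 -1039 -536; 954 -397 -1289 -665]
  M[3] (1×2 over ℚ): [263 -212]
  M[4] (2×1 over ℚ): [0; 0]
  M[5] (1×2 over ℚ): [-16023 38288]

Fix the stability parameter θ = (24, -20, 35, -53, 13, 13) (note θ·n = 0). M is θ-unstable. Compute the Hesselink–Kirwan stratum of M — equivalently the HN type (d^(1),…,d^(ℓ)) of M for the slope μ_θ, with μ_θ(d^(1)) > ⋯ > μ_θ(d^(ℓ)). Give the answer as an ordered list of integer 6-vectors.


Via rank(M_{q-1}∘⋯∘M_p): M ≅ I[1,2], I[2,2], I[2,3], I[2,4], I[5,5], I[5,6].
μ_θ-semistable layers: μ^(1)=35; μ^(2)=13; μ^(3)=2; μ^(4)=-9; μ^(5)=-20

((0, 0, 1, 0, 0, 0); (0, 0, 0, 0, 2, 1); (1, 1, 0, 0, 0, 0); (0, 0, 1, 1, 0, 0); (0, 3, 0, 0, 0, 0))


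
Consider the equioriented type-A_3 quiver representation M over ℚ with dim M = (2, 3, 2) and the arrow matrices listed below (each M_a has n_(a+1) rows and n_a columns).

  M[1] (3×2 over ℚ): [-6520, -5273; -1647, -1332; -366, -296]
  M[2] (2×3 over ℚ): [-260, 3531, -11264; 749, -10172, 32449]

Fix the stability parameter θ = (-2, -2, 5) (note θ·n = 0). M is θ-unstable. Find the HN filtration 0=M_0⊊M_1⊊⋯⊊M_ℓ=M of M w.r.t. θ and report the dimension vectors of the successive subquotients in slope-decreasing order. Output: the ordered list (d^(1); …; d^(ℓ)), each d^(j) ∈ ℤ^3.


Interval decomposition of M: I[1,3]^2, I[2,2].
HN type (ℓ=2): μ^(1)=5; μ^(2)=-2

((0, 0, 2); (2, 3, 0))


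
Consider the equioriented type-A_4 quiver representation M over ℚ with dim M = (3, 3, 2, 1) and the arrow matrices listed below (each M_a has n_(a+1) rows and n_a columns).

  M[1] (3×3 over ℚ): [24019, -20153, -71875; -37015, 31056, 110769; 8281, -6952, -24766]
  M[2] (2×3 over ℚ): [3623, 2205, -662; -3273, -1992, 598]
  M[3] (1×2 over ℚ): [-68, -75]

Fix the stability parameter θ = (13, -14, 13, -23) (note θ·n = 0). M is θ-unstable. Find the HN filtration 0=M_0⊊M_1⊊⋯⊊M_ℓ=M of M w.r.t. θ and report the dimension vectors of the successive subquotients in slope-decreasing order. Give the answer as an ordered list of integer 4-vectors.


Barcode: M ≅ I[1,2], I[1,3], I[1,4]. HN layers by μ_θ (3 steps, strictly decreasing):
  μ^(1)=13; μ^(2)=-1/2; μ^(3)=-11/4

((0, 0, 1, 0); (2, 2, 0, 0); (1, 1, 1, 1))


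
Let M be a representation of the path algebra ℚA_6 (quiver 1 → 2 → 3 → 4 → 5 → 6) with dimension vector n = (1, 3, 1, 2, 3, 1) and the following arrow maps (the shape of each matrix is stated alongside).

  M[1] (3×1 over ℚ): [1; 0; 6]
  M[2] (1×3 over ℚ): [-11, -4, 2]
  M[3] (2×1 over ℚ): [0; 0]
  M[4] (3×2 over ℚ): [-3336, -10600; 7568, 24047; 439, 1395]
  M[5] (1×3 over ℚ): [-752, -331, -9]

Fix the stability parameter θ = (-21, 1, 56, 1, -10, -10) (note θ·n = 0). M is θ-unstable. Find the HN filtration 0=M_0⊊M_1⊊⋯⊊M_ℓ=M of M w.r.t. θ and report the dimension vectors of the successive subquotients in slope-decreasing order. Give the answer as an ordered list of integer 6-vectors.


Interval decomposition of M: I[1,3], I[2,2]^2, I[4,5], I[4,6], I[5,5].
HN type (ℓ=6): μ^(1)=56; μ^(2)=1; μ^(3)=-9/2; μ^(4)=-19/3; μ^(5)=-10; μ^(6)=-21

((0, 0, 1, 0, 0, 0); (0, 3, 0, 0, 0, 0); (0, 0, 0, 1, 1, 0); (0, 0, 0, 1, 1, 1); (0, 0, 0, 0, 1, 0); (1, 0, 0, 0, 0, 0))


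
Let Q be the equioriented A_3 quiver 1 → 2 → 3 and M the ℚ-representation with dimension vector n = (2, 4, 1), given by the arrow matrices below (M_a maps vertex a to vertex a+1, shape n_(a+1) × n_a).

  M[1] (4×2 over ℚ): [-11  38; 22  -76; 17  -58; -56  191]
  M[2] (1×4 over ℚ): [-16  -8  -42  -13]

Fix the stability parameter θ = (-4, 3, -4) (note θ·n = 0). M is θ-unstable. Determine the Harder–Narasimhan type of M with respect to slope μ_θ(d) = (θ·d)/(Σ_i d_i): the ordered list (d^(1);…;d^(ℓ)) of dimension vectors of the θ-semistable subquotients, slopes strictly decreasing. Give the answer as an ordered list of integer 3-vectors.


Interval decomposition of M: I[1,2], I[1,3], I[2,2]^2.
HN type (ℓ=3): μ^(1)=3; μ^(2)=-1/2; μ^(3)=-4

((0, 3, 0); (0, 1, 1); (2, 0, 0))


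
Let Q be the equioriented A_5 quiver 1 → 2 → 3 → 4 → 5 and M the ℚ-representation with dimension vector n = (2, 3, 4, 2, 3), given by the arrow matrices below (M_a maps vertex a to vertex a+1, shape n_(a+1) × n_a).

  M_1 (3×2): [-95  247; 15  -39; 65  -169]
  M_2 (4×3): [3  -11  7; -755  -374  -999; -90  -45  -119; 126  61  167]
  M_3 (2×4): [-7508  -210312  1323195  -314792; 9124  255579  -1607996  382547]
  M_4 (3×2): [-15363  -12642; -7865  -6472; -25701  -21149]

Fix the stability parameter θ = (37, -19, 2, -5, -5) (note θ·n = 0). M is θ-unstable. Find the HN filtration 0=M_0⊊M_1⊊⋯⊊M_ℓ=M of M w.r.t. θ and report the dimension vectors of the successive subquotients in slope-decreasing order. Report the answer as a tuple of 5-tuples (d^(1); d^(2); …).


Barcode: M ≅ I[1,1], I[1,3], I[2,5]^2, I[3,3], I[5,5]. HN layers by μ_θ (6 steps, strictly decreasing):
  μ^(1)=37; μ^(2)=20/3; μ^(3)=2; μ^(4)=-8/3; μ^(5)=-5; μ^(6)=-19

((1, 0, 0, 0, 0); (1, 1, 1, 0, 0); (0, 0, 1, 0, 0); (0, 0, 2, 2, 2); (0, 0, 0, 0, 1); (0, 2, 0, 0, 0))


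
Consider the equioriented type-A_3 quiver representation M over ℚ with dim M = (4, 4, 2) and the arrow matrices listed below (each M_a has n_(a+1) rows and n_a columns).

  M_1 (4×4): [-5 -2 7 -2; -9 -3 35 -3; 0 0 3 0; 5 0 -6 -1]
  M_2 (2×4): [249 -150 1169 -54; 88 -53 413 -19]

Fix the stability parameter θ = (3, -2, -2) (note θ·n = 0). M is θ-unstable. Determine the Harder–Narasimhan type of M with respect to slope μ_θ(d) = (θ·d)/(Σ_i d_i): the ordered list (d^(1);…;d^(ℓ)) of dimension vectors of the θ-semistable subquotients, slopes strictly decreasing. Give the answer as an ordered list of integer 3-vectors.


Barcode: M ≅ I[1,2]^2, I[1,3]^2. HN layers by μ_θ (2 steps, strictly decreasing):
  μ^(1)=1/2; μ^(2)=-1/3

((2, 2, 0); (2, 2, 2))


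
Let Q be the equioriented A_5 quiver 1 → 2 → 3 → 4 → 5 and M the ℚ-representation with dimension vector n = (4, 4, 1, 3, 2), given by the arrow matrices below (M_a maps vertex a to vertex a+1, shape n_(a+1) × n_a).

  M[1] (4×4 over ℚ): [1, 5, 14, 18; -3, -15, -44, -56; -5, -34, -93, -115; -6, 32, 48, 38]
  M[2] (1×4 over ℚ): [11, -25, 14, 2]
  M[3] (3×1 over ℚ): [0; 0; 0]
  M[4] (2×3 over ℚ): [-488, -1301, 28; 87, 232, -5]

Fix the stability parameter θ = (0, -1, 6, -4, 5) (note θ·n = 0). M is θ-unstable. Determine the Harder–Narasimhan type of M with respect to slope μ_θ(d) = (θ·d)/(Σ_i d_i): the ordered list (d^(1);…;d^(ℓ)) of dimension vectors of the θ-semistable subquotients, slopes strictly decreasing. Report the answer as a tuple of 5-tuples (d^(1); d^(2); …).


Interval decomposition of M: I[1,2]^3, I[1,3], I[4,4], I[4,5]^2.
HN type (ℓ=4): μ^(1)=6; μ^(2)=5; μ^(3)=-1/2; μ^(4)=-4

((0, 0, 1, 0, 0); (0, 0, 0, 0, 2); (4, 4, 0, 0, 0); (0, 0, 0, 3, 0))


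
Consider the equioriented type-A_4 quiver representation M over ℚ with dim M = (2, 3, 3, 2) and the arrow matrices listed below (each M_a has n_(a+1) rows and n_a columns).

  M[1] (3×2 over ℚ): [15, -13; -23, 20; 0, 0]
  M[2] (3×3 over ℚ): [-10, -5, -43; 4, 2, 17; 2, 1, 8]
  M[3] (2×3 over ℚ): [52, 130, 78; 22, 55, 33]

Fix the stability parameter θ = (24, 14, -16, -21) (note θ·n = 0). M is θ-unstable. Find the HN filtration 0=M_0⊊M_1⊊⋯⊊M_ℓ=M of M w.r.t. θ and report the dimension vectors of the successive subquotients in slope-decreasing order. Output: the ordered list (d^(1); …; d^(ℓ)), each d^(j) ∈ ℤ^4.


Barcode: M ≅ I[1,2], I[1,4], I[2,3], I[3,3], I[4,4]. HN layers by μ_θ (5 steps, strictly decreasing):
  μ^(1)=19; μ^(2)=1/4; μ^(3)=-1; μ^(4)=-16; μ^(5)=-21

((1, 1, 0, 0); (1, 1, 1, 1); (0, 1, 1, 0); (0, 0, 1, 0); (0, 0, 0, 1))


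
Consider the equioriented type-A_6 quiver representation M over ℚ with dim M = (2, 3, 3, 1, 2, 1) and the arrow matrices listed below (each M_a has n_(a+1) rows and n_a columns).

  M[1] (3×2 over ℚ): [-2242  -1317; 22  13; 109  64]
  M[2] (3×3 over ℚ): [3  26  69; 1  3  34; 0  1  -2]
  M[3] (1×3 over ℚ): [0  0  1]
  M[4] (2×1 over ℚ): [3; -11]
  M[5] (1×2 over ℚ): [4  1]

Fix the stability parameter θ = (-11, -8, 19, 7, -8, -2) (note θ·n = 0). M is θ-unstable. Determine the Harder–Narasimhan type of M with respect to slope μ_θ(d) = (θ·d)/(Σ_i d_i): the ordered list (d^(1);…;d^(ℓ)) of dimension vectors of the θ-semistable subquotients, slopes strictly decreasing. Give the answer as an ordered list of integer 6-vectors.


Via rank(M_{q-1}∘⋯∘M_p): M ≅ I[1,3], I[1,6], I[2,3], I[5,5].
μ_θ-semistable layers: μ^(1)=19; μ^(2)=4; μ^(3)=-8; μ^(4)=-11

((0, 0, 2, 0, 0, 0); (0, 0, 1, 1, 1, 1); (0, 3, 0, 0, 1, 0); (2, 0, 0, 0, 0, 0))
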